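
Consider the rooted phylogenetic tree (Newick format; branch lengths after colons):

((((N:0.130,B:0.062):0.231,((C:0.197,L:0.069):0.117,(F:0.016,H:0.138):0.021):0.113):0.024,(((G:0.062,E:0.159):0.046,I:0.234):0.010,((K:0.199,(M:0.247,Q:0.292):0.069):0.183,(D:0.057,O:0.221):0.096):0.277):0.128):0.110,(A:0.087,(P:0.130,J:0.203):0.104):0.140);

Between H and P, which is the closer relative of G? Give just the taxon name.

H

The MRCA of G and H subtends (((N,B),((C,L),(F,H))),(((G,E),I),((K,(M,Q)),(D,O)))) (14 taxa).
The MRCA of G and P is the root, subtending the entire tree (17 taxa).
The first is nested inside the second, so G shares a more recent common ancestor with H.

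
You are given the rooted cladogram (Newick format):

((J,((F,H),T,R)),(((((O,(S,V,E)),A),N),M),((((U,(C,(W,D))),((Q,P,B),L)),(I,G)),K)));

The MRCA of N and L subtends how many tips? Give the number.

The MRCA of N and L is the node subtending (((((O,(S,V,E)),A),N),M),((((U,(C,(W,D))),((Q,P,B),L)),(I,G)),K)).
That clade contains 18 terminal taxa: A, B, C, D, E, G, I, K, L, M, N, O, P, Q, S, U, V, W.

18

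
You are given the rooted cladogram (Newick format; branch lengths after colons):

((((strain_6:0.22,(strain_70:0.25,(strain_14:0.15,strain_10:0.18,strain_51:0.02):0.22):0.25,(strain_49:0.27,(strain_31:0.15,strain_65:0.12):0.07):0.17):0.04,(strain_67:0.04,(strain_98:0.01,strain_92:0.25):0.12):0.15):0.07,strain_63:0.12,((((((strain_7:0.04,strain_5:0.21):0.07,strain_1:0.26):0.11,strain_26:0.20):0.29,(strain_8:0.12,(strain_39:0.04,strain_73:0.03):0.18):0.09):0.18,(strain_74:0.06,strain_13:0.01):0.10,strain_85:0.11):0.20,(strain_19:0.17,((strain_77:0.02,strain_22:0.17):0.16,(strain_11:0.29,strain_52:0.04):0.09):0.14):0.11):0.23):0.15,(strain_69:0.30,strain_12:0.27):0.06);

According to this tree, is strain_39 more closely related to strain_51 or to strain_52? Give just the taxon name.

strain_52

The MRCA of strain_39 and strain_52 subtends ((((((strain_7,strain_5),strain_1),strain_26),(strain_8,(strain_39,strain_73))),(strain_74,strain_13),strain_85),(strain_19,((strain_77,strain_22),(strain_11,strain_52)))) (15 taxa).
The MRCA of strain_39 and strain_51 subtends (((strain_6,(strain_70,(strain_14,strain_10,strain_51)),(strain_49,(strain_31,strain_65))),(strain_67,(strain_98,strain_92))),strain_63,((((((strain_7,strain_5),strain_1),strain_26),(strain_8,(strain_39,strain_73))),(strain_74,strain_13),strain_85),(strain_19,((strain_77,strain_22),(strain_11,strain_52))))) (27 taxa).
The first is nested inside the second, so strain_39 shares a more recent common ancestor with strain_52.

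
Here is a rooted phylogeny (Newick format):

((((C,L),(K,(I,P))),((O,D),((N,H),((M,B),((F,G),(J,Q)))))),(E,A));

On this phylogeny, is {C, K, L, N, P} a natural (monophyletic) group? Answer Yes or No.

The MRCA of the listed taxa subtends (((C,L),(K,(I,P))),((O,D),((N,H),((M,B),((F,G),(J,Q)))))).
That clade also contains B, D, F, G, H, I, J, M, O, Q, which are not in the proposed group, so the group is not monophyletic.

No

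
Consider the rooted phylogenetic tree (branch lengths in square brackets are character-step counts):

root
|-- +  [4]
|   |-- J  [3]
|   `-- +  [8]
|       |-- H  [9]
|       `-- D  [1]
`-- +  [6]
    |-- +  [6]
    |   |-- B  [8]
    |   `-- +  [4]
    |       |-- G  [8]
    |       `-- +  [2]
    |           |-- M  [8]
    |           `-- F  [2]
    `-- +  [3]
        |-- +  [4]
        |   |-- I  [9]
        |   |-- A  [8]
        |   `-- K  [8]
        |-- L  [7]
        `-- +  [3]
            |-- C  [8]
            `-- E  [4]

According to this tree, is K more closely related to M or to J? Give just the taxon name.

The MRCA of K and M subtends ((B,(G,(M,F))),((I,A,K),L,(C,E))) (10 taxa).
The MRCA of K and J is the root, subtending the entire tree (13 taxa).
The first is nested inside the second, so K shares a more recent common ancestor with M.

M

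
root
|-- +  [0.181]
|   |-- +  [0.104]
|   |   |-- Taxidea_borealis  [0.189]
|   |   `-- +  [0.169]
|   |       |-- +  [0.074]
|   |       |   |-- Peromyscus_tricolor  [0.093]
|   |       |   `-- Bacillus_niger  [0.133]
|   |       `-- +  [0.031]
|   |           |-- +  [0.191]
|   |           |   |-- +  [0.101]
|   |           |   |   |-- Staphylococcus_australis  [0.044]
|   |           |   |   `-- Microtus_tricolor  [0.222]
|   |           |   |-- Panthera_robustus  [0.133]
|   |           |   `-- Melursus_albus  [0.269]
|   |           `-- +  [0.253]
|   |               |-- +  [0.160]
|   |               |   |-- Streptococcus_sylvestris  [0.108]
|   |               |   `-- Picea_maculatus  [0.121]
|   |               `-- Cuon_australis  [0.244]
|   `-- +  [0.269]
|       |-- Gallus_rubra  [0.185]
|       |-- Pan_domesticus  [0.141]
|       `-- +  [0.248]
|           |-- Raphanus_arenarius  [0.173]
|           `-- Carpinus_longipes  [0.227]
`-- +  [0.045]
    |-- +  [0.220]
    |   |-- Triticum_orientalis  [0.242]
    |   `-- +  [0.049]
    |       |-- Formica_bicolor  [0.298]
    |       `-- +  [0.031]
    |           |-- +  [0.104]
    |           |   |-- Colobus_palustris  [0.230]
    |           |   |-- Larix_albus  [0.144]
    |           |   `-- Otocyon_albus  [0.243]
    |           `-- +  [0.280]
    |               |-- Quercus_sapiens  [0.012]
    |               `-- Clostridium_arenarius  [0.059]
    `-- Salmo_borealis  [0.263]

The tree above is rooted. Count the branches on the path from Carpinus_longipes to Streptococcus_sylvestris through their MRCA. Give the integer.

9

The MRCA of Carpinus_longipes and Streptococcus_sylvestris is the node subtending ((Taxidea_borealis,((Peromyscus_tricolor,Bacillus_niger),(((Staphylococcus_australis,Microtus_tricolor),Panthera_robustus,Melursus_albus),((Streptococcus_sylvestris,Picea_maculatus),Cuon_australis)))),(Gallus_rubra,Pan_domesticus,(Raphanus_arenarius,Carpinus_longipes))).
From Carpinus_longipes up to that node: 3 branches. From Streptococcus_sylvestris up to the same node: 6 branches. Total: 3 + 6 = 9.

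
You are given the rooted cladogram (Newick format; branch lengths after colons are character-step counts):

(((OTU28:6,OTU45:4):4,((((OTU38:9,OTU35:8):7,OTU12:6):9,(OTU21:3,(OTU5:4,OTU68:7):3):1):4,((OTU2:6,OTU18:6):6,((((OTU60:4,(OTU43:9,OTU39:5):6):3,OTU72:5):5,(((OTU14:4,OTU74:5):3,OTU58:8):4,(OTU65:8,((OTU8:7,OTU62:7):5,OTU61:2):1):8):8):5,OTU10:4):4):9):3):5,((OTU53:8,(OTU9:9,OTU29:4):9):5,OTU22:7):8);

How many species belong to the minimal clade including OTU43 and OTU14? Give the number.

11

The MRCA of OTU43 and OTU14 is the node subtending (((OTU60,(OTU43,OTU39)),OTU72),(((OTU14,OTU74),OTU58),(OTU65,((OTU8,OTU62),OTU61)))).
That clade contains 11 terminal taxa: OTU14, OTU39, OTU43, OTU58, OTU60, OTU61, OTU62, OTU65, OTU72, OTU74, OTU8.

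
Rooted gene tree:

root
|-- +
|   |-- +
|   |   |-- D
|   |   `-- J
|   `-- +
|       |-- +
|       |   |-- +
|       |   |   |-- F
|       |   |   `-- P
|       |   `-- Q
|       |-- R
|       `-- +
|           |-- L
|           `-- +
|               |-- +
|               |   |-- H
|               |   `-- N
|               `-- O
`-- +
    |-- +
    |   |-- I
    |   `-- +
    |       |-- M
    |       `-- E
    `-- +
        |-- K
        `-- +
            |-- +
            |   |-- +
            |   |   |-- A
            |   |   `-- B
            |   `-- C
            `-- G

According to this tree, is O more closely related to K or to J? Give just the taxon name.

J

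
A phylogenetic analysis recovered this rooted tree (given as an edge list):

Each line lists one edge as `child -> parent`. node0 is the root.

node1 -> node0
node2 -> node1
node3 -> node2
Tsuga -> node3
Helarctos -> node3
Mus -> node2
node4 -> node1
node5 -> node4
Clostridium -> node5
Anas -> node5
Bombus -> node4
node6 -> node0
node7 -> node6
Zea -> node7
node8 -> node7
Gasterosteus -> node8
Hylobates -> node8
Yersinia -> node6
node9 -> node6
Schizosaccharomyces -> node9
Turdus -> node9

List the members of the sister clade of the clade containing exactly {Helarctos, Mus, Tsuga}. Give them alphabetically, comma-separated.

The clade containing exactly {Helarctos, Mus, Tsuga} attaches to the tree at the node subtending (((Tsuga,Helarctos),Mus),((Clostridium,Anas),Bombus)).
The other lineage descending from that same node — the sister group — is ((Clostridium,Anas),Bombus); its 3 tips in alphabetical order are the answer.

Anas, Bombus, Clostridium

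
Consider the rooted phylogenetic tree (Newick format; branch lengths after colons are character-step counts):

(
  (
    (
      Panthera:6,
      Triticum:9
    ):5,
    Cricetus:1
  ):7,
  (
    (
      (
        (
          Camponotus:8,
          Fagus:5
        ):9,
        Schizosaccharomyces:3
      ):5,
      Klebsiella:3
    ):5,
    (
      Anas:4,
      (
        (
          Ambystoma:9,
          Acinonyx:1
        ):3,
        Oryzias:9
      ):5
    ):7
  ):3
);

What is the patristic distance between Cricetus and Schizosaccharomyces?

24

The path runs Cricetus → … → MRCA → … → Schizosaccharomyces; the MRCA is the root of the tree.
Branch lengths along that path: 1 + 7 + 3 + 5 + 5 + 3 = 24.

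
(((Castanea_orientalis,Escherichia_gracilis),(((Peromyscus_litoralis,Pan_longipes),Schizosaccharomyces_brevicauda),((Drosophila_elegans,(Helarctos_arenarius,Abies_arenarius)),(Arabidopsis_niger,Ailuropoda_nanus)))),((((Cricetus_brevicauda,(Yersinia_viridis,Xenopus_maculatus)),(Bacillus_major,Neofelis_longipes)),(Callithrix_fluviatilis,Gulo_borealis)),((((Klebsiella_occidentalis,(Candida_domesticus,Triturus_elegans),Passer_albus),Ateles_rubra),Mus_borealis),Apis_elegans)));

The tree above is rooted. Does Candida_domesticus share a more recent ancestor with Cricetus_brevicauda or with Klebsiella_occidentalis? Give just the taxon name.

Klebsiella_occidentalis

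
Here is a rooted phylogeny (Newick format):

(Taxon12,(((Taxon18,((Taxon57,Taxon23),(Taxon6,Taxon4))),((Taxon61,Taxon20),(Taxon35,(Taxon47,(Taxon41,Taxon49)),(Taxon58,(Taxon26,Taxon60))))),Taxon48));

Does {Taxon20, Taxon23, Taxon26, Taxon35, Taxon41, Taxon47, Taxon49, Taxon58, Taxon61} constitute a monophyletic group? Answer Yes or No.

The MRCA of the listed taxa subtends ((Taxon18,((Taxon57,Taxon23),(Taxon6,Taxon4))),((Taxon61,Taxon20),(Taxon35,(Taxon47,(Taxon41,Taxon49)),(Taxon58,(Taxon26,Taxon60))))).
That clade also contains Taxon18, Taxon4, Taxon57, Taxon6, Taxon60, which are not in the proposed group, so the group is not monophyletic.

No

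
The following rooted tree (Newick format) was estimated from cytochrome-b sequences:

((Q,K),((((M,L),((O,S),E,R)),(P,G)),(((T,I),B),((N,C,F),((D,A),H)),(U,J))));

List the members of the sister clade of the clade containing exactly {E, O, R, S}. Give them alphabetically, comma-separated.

The clade containing exactly {E, O, R, S} attaches to the tree at the node subtending ((M,L),((O,S),E,R)).
The other lineage descending from that same node — the sister group — is (M,L); its 2 tips in alphabetical order are the answer.

L, M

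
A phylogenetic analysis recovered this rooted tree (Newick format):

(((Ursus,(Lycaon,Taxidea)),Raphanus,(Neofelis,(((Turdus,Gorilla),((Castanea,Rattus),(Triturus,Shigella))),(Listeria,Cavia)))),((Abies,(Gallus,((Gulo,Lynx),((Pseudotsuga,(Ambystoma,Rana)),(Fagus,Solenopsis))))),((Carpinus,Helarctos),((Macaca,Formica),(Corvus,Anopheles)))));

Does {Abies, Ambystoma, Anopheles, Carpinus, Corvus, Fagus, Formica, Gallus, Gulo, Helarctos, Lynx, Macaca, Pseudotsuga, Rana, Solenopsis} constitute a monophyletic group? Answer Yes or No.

Yes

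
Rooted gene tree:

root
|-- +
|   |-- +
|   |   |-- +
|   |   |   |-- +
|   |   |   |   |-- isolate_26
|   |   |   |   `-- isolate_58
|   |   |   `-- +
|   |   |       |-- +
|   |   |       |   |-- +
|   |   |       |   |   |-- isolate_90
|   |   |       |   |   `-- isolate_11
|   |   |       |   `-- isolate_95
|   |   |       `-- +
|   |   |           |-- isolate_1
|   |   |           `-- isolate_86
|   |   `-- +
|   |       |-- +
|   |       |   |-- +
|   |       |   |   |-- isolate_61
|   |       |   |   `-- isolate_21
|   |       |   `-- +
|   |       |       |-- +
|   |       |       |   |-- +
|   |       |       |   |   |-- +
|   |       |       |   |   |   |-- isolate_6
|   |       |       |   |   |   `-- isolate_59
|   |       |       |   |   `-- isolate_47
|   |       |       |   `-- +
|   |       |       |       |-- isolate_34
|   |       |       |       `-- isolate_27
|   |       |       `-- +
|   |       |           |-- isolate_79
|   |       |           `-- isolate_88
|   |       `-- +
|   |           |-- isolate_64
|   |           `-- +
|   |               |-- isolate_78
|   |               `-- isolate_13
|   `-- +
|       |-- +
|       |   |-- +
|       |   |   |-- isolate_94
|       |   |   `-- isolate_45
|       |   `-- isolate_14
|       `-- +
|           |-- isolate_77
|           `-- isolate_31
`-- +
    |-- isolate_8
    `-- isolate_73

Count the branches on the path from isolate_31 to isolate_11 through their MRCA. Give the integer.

The MRCA of isolate_31 and isolate_11 is the node subtending ((((isolate_26,isolate_58),(((isolate_90,isolate_11),isolate_95),(isolate_1,isolate_86))),(((isolate_61,isolate_21),((((isolate_6,isolate_59),isolate_47),(isolate_34,isolate_27)),(isolate_79,isolate_88))),(isolate_64,(isolate_78,isolate_13)))),(((isolate_94,isolate_45),isolate_14),(isolate_77,isolate_31))).
From isolate_31 up to that node: 3 branches. From isolate_11 up to the same node: 6 branches. Total: 3 + 6 = 9.

9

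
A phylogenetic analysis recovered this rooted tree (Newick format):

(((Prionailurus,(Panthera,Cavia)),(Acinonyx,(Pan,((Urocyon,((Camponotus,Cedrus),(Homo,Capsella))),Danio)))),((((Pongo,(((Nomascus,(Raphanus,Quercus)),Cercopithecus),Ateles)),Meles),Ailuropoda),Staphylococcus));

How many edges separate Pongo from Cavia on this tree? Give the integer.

The MRCA of Pongo and Cavia is the root of the tree.
From Pongo up to that node: 5 branches. From Cavia up to the same node: 4 branches. Total: 5 + 4 = 9.

9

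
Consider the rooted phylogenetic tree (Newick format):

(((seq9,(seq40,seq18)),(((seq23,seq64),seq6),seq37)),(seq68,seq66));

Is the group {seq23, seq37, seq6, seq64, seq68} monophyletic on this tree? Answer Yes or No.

The MRCA of the listed taxa is the root, so the smallest clade containing them is the whole tree.
That clade also contains seq18, seq40, seq66, seq9, which are not in the proposed group, so the group is not monophyletic.

No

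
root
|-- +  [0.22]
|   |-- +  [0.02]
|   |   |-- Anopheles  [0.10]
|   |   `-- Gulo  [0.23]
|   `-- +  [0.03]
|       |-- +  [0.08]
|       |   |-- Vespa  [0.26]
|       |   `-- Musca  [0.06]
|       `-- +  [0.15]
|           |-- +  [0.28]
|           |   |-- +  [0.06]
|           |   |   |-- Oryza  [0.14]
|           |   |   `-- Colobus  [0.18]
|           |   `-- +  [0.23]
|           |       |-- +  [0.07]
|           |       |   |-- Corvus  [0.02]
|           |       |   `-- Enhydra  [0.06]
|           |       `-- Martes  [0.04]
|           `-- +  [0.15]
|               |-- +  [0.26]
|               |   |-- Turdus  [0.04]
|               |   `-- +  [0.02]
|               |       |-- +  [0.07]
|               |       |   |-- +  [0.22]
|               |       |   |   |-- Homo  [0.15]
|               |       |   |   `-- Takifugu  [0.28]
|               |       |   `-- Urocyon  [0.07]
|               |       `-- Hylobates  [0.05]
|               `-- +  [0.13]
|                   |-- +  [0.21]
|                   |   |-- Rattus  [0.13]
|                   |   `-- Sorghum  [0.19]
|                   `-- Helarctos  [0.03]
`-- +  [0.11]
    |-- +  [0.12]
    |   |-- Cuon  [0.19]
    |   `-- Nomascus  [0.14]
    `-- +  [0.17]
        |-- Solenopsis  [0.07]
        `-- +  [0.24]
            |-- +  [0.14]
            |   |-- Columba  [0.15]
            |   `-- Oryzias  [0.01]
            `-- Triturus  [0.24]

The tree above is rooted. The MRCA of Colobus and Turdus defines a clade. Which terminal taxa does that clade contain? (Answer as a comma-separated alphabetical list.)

Colobus, Corvus, Enhydra, Helarctos, Homo, Hylobates, Martes, Oryza, Rattus, Sorghum, Takifugu, Turdus, Urocyon

Tracing Colobus: it sits inside (Oryza,Colobus).
Tracing Turdus: it sits inside (Turdus,(((Homo,Takifugu),Urocyon),Hylobates)).
The smallest clade enclosing both is (((Oryza,Colobus),((Corvus,Enhydra),Martes)),((Turdus,(((Homo,Takifugu),Urocyon),Hylobates)),((Rattus,Sorghum),Helarctos))); the answer is its 13 terminal taxa in alphabetical order.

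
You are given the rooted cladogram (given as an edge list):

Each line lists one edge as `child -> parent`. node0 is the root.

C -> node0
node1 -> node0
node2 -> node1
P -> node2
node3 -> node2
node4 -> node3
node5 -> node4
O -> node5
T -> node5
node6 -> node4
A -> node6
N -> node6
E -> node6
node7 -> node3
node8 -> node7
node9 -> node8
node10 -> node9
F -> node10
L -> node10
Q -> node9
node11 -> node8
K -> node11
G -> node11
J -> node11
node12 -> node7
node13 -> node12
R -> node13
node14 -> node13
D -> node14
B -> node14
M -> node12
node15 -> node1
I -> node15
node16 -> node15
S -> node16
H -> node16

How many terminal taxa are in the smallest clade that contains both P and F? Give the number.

16

The MRCA of P and F is the node subtending (P,(((O,T),(A,N,E)),((((F,L),Q),(K,G,J)),((R,(D,B)),M)))).
That clade contains 16 terminal taxa: A, B, D, E, F, G, J, K, L, M, N, O, P, Q, R, T.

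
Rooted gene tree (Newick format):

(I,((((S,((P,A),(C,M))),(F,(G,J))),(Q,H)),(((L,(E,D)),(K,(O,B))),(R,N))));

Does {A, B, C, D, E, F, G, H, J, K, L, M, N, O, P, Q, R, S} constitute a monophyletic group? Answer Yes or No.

The most recent common ancestor of these taxa subtends ((((S,((P,A),(C,M))),(F,(G,J))),(Q,H)),(((L,(E,D)),(K,(O,B))),(R,N))).
That clade has exactly 18 tips — every listed taxon and nothing else — so the group is monophyletic.

Yes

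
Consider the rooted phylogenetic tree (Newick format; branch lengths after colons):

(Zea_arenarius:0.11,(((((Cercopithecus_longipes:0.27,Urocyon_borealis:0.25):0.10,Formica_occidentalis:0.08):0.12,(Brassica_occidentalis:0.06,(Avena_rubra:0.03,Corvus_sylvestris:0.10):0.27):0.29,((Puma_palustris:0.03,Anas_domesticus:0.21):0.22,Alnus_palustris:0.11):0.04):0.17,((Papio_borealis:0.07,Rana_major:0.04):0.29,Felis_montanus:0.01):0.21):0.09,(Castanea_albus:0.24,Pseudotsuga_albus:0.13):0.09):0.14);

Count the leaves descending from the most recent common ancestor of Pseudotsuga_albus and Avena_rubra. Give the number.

14

The MRCA of Pseudotsuga_albus and Avena_rubra is the node subtending (((((Cercopithecus_longipes,Urocyon_borealis),Formica_occidentalis),(Brassica_occidentalis,(Avena_rubra,Corvus_sylvestris)),((Puma_palustris,Anas_domesticus),Alnus_palustris)),((Papio_borealis,Rana_major),Felis_montanus)),(Castanea_albus,Pseudotsuga_albus)).
That clade contains 14 terminal taxa: Alnus_palustris, Anas_domesticus, Avena_rubra, Brassica_occidentalis, Castanea_albus, Cercopithecus_longipes, Corvus_sylvestris, Felis_montanus, Formica_occidentalis, Papio_borealis, Pseudotsuga_albus, Puma_palustris, Rana_major, Urocyon_borealis.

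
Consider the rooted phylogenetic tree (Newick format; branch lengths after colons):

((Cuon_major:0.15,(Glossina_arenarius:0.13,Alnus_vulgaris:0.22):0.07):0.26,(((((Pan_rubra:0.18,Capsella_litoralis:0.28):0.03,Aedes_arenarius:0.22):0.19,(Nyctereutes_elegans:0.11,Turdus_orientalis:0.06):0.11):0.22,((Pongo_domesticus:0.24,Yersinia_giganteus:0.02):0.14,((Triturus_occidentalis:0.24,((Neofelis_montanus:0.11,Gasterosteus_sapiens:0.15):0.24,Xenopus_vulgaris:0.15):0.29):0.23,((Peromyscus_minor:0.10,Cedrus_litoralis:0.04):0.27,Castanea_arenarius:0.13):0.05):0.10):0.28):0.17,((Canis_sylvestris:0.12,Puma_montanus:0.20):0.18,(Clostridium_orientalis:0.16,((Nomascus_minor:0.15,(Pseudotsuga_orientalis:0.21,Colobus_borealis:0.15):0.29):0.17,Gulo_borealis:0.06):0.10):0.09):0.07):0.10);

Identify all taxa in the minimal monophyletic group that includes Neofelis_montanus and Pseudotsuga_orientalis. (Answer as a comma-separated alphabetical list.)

Tracing Neofelis_montanus: it sits inside (Neofelis_montanus,Gasterosteus_sapiens).
Tracing Pseudotsuga_orientalis: it sits inside (Pseudotsuga_orientalis,Colobus_borealis).
The smallest clade enclosing both is (((((Pan_rubra,Capsella_litoralis),Aedes_arenarius),(Nyctereutes_elegans,Turdus_orientalis)),((Pongo_domesticus,Yersinia_giganteus),((Triturus_occidentalis,((Neofelis_montanus,Gasterosteus_sapiens),Xenopus_vulgaris)),((Peromyscus_minor,Cedrus_litoralis),Castanea_arenarius)))),((Canis_sylvestris,Puma_montanus),(Clostridium_orientalis,((Nomascus_minor,(Pseudotsuga_orientalis,Colobus_borealis)),Gulo_borealis)))); the answer is its 21 terminal taxa in alphabetical order.

Aedes_arenarius, Canis_sylvestris, Capsella_litoralis, Castanea_arenarius, Cedrus_litoralis, Clostridium_orientalis, Colobus_borealis, Gasterosteus_sapiens, Gulo_borealis, Neofelis_montanus, Nomascus_minor, Nyctereutes_elegans, Pan_rubra, Peromyscus_minor, Pongo_domesticus, Pseudotsuga_orientalis, Puma_montanus, Triturus_occidentalis, Turdus_orientalis, Xenopus_vulgaris, Yersinia_giganteus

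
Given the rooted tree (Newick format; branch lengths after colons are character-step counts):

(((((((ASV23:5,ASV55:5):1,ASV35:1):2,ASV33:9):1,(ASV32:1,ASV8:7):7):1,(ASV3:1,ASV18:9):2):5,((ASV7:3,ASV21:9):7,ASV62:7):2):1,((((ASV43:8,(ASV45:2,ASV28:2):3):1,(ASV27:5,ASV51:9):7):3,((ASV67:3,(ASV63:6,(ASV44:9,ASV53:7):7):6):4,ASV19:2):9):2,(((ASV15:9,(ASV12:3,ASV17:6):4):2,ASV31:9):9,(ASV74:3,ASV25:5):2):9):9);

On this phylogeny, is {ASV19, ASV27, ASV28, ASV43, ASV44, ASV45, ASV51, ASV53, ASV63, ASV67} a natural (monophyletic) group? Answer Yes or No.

Yes

The most recent common ancestor of these taxa subtends (((ASV43,(ASV45,ASV28)),(ASV27,ASV51)),((ASV67,(ASV63,(ASV44,ASV53))),ASV19)).
That clade has exactly 10 tips — every listed taxon and nothing else — so the group is monophyletic.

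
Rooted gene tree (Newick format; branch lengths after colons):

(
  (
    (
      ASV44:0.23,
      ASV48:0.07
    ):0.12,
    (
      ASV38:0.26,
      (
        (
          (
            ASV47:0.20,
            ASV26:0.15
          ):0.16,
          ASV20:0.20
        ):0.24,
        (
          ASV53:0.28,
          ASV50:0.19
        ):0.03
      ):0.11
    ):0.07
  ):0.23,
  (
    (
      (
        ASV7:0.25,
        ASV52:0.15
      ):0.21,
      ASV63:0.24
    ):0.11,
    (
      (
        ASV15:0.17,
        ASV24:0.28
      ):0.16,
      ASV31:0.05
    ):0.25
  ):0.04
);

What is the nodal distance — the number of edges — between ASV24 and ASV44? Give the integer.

The MRCA of ASV24 and ASV44 is the root of the tree.
From ASV24 up to that node: 4 branches. From ASV44 up to the same node: 3 branches. Total: 4 + 3 = 7.

7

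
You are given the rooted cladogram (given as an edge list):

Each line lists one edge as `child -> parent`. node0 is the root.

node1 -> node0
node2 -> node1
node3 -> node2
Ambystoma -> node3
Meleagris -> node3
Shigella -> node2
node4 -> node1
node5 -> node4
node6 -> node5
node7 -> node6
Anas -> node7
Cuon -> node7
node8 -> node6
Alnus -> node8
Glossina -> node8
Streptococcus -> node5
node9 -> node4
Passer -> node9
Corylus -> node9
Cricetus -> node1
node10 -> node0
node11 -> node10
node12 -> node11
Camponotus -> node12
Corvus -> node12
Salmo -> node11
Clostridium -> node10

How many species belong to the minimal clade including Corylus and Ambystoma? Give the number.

11

The MRCA of Corylus and Ambystoma is the node subtending (((Ambystoma,Meleagris),Shigella),((((Anas,Cuon),(Alnus,Glossina)),Streptococcus),(Passer,Corylus)),Cricetus).
That clade contains 11 terminal taxa: Alnus, Ambystoma, Anas, Corylus, Cricetus, Cuon, Glossina, Meleagris, Passer, Shigella, Streptococcus.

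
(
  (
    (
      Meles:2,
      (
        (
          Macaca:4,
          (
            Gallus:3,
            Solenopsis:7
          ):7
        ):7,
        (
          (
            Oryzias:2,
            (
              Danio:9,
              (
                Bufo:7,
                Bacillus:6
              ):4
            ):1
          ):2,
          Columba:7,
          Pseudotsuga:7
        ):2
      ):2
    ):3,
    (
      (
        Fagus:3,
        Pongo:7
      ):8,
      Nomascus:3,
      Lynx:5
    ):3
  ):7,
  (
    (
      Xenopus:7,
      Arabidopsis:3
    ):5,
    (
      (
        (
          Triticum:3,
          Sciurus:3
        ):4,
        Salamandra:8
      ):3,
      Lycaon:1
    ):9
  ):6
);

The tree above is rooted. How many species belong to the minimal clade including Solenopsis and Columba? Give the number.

9

The MRCA of Solenopsis and Columba is the node subtending ((Macaca,(Gallus,Solenopsis)),((Oryzias,(Danio,(Bufo,Bacillus))),Columba,Pseudotsuga)).
That clade contains 9 terminal taxa: Bacillus, Bufo, Columba, Danio, Gallus, Macaca, Oryzias, Pseudotsuga, Solenopsis.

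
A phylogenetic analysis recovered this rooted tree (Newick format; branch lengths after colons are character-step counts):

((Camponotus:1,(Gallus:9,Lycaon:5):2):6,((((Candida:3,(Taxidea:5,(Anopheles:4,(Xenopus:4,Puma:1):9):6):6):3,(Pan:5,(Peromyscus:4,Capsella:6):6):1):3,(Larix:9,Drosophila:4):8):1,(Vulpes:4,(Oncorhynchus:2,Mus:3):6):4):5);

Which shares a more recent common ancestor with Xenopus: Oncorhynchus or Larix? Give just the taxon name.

The MRCA of Xenopus and Larix subtends (((Candida,(Taxidea,(Anopheles,(Xenopus,Puma)))),(Pan,(Peromyscus,Capsella))),(Larix,Drosophila)) (10 taxa).
The MRCA of Xenopus and Oncorhynchus subtends ((((Candida,(Taxidea,(Anopheles,(Xenopus,Puma)))),(Pan,(Peromyscus,Capsella))),(Larix,Drosophila)),(Vulpes,(Oncorhynchus,Mus))) (13 taxa).
The first is nested inside the second, so Xenopus shares a more recent common ancestor with Larix.

Larix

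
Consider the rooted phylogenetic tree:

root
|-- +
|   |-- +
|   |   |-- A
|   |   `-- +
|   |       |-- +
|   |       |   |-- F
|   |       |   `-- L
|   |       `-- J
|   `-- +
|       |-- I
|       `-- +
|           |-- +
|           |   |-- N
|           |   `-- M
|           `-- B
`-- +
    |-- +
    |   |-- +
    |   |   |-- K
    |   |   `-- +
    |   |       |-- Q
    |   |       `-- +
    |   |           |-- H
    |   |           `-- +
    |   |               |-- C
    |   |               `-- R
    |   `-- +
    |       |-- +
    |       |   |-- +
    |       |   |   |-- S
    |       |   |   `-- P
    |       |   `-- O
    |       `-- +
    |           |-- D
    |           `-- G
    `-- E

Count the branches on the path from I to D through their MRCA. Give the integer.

8

The MRCA of I and D is the root of the tree.
From I up to that node: 3 branches. From D up to the same node: 5 branches. Total: 3 + 5 = 8.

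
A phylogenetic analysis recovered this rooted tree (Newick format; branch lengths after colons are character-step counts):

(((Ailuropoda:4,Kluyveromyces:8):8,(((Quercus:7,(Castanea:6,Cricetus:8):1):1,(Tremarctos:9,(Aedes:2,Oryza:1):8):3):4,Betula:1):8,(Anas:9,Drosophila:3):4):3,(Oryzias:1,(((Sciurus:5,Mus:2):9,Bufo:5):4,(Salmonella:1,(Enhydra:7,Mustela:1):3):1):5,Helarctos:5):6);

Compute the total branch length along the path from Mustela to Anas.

32

The path runs Mustela → … → MRCA → … → Anas; the MRCA is the root of the tree.
Branch lengths along that path: 1 + 3 + 1 + 5 + 6 + 3 + 4 + 9 = 32.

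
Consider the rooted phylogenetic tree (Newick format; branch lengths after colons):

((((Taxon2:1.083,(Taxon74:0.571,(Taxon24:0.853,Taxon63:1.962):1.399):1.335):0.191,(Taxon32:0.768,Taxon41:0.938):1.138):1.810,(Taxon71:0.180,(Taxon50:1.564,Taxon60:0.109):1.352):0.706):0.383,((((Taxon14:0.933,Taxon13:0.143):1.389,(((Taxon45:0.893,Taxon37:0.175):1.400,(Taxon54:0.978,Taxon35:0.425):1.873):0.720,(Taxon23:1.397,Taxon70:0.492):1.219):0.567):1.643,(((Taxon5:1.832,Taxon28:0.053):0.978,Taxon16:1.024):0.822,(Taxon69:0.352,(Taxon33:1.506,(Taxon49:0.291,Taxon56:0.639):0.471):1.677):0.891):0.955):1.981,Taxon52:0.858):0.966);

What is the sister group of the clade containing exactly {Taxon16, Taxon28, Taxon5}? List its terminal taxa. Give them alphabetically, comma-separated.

The clade containing exactly {Taxon16, Taxon28, Taxon5} attaches to the tree at the node subtending (((Taxon5,Taxon28),Taxon16),(Taxon69,(Taxon33,(Taxon49,Taxon56)))).
The other lineage descending from that same node — the sister group — is (Taxon69,(Taxon33,(Taxon49,Taxon56))); its 4 tips in alphabetical order are the answer.

Taxon33, Taxon49, Taxon56, Taxon69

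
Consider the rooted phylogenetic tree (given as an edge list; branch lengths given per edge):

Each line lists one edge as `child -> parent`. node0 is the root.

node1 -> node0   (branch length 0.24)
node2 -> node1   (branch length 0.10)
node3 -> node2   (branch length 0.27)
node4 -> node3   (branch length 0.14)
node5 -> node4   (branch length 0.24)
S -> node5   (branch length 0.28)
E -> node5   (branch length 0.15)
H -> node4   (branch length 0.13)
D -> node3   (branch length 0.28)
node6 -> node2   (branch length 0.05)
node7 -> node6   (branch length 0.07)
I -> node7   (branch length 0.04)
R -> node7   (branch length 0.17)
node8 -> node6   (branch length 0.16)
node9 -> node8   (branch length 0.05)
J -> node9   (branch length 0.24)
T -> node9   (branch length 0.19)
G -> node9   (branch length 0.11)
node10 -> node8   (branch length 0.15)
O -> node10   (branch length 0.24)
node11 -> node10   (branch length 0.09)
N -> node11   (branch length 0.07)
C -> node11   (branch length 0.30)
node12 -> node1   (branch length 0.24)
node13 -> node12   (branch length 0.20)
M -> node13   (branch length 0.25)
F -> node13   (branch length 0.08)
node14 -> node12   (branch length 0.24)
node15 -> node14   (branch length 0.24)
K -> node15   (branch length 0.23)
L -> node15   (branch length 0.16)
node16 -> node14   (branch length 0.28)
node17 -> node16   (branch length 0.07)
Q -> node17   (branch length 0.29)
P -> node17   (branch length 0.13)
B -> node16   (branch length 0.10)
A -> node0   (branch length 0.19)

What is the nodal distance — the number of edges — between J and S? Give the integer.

8

The MRCA of J and S is the node subtending ((((S,E),H),D),((I,R),((J,T,G),(O,(N,C))))).
From J up to that node: 4 branches. From S up to the same node: 4 branches. Total: 4 + 4 = 8.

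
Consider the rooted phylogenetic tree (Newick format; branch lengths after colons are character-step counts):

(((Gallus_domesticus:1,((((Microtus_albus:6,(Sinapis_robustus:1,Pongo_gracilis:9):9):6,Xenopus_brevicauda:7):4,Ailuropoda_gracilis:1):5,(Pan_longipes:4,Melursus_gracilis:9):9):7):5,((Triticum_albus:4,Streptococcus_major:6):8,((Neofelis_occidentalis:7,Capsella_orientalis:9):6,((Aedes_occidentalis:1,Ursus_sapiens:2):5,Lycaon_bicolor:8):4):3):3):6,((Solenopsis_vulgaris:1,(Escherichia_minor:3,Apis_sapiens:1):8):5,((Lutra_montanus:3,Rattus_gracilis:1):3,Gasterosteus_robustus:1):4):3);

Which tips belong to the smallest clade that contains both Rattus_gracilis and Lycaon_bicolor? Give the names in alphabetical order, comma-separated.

Aedes_occidentalis, Ailuropoda_gracilis, Apis_sapiens, Capsella_orientalis, Escherichia_minor, Gallus_domesticus, Gasterosteus_robustus, Lutra_montanus, Lycaon_bicolor, Melursus_gracilis, Microtus_albus, Neofelis_occidentalis, Pan_longipes, Pongo_gracilis, Rattus_gracilis, Sinapis_robustus, Solenopsis_vulgaris, Streptococcus_major, Triticum_albus, Ursus_sapiens, Xenopus_brevicauda

Tracing Rattus_gracilis: it sits inside (Lutra_montanus,Rattus_gracilis).
Tracing Lycaon_bicolor: it sits inside ((Aedes_occidentalis,Ursus_sapiens),Lycaon_bicolor).
The smallest clade enclosing both is the whole tree (their MRCA is the root), so the answer is all 21 tips in alphabetical order.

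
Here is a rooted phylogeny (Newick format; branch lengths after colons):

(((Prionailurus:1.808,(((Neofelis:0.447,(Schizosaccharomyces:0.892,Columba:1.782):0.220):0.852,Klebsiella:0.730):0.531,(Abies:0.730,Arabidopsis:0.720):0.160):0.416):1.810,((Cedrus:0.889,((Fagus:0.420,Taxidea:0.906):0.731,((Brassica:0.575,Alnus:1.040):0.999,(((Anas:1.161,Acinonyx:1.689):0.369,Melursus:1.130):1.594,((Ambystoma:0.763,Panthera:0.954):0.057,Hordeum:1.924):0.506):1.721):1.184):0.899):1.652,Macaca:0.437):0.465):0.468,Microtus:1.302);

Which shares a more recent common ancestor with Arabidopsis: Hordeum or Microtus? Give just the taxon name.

Hordeum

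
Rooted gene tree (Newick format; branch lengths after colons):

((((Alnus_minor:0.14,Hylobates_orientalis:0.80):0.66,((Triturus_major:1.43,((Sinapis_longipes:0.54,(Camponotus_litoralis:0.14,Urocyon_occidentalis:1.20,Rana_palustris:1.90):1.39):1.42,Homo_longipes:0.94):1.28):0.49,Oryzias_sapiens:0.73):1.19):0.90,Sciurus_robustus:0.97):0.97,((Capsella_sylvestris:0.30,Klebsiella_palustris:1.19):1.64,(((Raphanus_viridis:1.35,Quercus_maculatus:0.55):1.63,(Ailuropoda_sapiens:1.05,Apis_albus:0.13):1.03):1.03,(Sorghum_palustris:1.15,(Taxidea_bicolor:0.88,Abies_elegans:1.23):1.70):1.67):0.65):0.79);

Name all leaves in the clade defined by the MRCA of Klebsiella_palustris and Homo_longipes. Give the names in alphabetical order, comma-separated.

Abies_elegans, Ailuropoda_sapiens, Alnus_minor, Apis_albus, Camponotus_litoralis, Capsella_sylvestris, Homo_longipes, Hylobates_orientalis, Klebsiella_palustris, Oryzias_sapiens, Quercus_maculatus, Rana_palustris, Raphanus_viridis, Sciurus_robustus, Sinapis_longipes, Sorghum_palustris, Taxidea_bicolor, Triturus_major, Urocyon_occidentalis

Tracing Klebsiella_palustris: it sits inside (Capsella_sylvestris,Klebsiella_palustris).
Tracing Homo_longipes: it sits inside ((Sinapis_longipes,(Camponotus_litoralis,Urocyon_occidentalis,Rana_palustris)),Homo_longipes).
The smallest clade enclosing both is the whole tree (their MRCA is the root), so the answer is all 19 tips in alphabetical order.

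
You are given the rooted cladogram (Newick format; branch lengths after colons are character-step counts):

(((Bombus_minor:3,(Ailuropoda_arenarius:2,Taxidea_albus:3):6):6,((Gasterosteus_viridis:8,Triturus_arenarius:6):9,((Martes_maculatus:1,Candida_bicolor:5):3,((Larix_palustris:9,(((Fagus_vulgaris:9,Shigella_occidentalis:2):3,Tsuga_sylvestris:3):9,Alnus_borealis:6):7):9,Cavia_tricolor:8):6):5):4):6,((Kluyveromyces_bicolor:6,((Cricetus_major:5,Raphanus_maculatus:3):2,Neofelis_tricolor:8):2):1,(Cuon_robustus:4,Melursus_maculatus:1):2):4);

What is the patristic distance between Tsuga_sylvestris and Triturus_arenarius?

54

The path runs Tsuga_sylvestris → … → MRCA → … → Triturus_arenarius; the MRCA is the node subtending ((Gasterosteus_viridis,Triturus_arenarius),((Martes_maculatus,Candida_bicolor),((Larix_palustris,(((Fagus_vulgaris,Shigella_occidentalis),Tsuga_sylvestris),Alnus_borealis)),Cavia_tricolor))).
Branch lengths along that path: 3 + 9 + 7 + 9 + 6 + 5 + 9 + 6 = 54.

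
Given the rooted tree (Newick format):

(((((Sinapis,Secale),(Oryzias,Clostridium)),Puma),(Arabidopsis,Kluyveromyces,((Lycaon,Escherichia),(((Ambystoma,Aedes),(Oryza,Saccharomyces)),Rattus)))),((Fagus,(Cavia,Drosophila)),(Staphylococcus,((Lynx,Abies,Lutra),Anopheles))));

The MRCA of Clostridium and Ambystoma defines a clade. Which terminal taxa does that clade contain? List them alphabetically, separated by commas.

Aedes, Ambystoma, Arabidopsis, Clostridium, Escherichia, Kluyveromyces, Lycaon, Oryza, Oryzias, Puma, Rattus, Saccharomyces, Secale, Sinapis

Tracing Clostridium: it sits inside (Oryzias,Clostridium).
Tracing Ambystoma: it sits inside (Ambystoma,Aedes).
The smallest clade enclosing both is ((((Sinapis,Secale),(Oryzias,Clostridium)),Puma),(Arabidopsis,Kluyveromyces,((Lycaon,Escherichia),(((Ambystoma,Aedes),(Oryza,Saccharomyces)),Rattus)))); the answer is its 14 terminal taxa in alphabetical order.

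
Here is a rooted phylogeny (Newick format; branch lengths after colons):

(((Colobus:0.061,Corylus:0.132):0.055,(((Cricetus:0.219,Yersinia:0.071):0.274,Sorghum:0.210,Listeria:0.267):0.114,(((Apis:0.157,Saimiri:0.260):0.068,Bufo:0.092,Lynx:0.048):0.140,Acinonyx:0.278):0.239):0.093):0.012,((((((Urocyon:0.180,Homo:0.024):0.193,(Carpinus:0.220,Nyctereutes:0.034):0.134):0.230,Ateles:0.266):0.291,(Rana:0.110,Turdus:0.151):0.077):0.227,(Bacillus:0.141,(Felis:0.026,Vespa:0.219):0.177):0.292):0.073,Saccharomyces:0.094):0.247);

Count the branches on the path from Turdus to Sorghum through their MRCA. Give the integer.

The MRCA of Turdus and Sorghum is the root of the tree.
From Turdus up to that node: 5 branches. From Sorghum up to the same node: 4 branches. Total: 5 + 4 = 9.

9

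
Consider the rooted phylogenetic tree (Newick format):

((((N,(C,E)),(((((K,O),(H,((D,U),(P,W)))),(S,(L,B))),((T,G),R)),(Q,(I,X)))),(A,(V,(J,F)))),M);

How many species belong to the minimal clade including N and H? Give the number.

19

The MRCA of N and H is the node subtending ((N,(C,E)),(((((K,O),(H,((D,U),(P,W)))),(S,(L,B))),((T,G),R)),(Q,(I,X)))).
That clade contains 19 terminal taxa: B, C, D, E, G, H, I, K, L, N, O, P, Q, R, S, T, U, W, X.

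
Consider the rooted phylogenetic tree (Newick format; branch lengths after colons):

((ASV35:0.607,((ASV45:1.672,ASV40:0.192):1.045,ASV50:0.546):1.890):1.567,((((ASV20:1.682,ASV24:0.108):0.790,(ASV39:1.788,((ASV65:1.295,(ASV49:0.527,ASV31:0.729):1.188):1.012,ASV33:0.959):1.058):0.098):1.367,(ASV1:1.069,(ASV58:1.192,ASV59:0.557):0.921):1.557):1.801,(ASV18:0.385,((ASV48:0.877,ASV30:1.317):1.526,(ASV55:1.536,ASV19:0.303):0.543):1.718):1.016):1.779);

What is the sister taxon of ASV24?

ASV20

ASV24 attaches to the tree at the node subtending (ASV20,ASV24).
The other lineage descending from that same node — the sister group — is the single tip ASV20.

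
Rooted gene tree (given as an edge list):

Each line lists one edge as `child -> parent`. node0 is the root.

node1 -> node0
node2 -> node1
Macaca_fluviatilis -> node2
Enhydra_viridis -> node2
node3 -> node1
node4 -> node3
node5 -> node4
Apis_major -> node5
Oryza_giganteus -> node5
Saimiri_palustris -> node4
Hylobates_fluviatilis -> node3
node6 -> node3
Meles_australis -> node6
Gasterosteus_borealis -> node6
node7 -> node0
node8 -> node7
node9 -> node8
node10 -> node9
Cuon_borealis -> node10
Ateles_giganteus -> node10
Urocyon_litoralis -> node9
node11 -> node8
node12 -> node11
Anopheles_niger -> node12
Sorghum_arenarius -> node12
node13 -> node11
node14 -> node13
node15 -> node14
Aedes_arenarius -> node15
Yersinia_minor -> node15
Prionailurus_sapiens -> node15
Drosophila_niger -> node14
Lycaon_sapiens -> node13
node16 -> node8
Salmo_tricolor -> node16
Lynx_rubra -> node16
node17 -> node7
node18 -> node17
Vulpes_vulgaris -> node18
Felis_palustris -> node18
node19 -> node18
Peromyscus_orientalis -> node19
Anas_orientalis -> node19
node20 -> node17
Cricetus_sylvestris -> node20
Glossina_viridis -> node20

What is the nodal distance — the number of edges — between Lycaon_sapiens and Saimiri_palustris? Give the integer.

The MRCA of Lycaon_sapiens and Saimiri_palustris is the root of the tree.
From Lycaon_sapiens up to that node: 5 branches. From Saimiri_palustris up to the same node: 4 branches. Total: 5 + 4 = 9.

9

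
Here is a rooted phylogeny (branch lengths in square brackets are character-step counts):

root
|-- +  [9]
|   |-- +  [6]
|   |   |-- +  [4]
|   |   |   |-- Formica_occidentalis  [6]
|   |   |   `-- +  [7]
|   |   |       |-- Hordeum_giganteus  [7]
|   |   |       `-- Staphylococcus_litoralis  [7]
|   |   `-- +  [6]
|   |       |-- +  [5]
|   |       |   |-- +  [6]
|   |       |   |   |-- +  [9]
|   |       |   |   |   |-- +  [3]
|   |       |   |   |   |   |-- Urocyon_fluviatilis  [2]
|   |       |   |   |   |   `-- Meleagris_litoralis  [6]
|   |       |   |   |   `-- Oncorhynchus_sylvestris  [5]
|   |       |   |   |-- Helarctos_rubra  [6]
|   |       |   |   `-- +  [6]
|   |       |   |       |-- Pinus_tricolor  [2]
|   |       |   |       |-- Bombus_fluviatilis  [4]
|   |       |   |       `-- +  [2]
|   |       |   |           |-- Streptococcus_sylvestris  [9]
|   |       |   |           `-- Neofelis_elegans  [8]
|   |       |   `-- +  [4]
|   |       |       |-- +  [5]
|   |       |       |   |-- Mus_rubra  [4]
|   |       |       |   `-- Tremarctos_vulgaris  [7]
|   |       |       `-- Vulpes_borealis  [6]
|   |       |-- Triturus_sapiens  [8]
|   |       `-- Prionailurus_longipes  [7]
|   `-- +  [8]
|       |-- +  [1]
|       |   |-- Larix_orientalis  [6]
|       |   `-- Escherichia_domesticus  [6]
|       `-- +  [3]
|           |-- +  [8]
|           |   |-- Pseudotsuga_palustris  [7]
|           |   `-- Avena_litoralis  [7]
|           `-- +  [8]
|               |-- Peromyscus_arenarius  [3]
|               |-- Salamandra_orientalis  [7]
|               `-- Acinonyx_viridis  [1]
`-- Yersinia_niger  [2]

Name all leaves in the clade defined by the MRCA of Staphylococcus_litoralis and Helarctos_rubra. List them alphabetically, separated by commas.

Bombus_fluviatilis, Formica_occidentalis, Helarctos_rubra, Hordeum_giganteus, Meleagris_litoralis, Mus_rubra, Neofelis_elegans, Oncorhynchus_sylvestris, Pinus_tricolor, Prionailurus_longipes, Staphylococcus_litoralis, Streptococcus_sylvestris, Tremarctos_vulgaris, Triturus_sapiens, Urocyon_fluviatilis, Vulpes_borealis

Tracing Staphylococcus_litoralis: it sits inside (Hordeum_giganteus,Staphylococcus_litoralis).
Tracing Helarctos_rubra: it sits inside (((Urocyon_fluviatilis,Meleagris_litoralis),Oncorhynchus_sylvestris),Helarctos_rubra,(Pinus_tricolor,Bombus_fluviatilis,(Streptococcus_sylvestris,Neofelis_elegans))).
The smallest clade enclosing both is ((Formica_occidentalis,(Hordeum_giganteus,Staphylococcus_litoralis)),(((((Urocyon_fluviatilis,Meleagris_litoralis),Oncorhynchus_sylvestris),Helarctos_rubra,(Pinus_tricolor,Bombus_fluviatilis,(Streptococcus_sylvestris,Neofelis_elegans))),((Mus_rubra,Tremarctos_vulgaris),Vulpes_borealis)),Triturus_sapiens,Prionailurus_longipes)); the answer is its 16 terminal taxa in alphabetical order.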